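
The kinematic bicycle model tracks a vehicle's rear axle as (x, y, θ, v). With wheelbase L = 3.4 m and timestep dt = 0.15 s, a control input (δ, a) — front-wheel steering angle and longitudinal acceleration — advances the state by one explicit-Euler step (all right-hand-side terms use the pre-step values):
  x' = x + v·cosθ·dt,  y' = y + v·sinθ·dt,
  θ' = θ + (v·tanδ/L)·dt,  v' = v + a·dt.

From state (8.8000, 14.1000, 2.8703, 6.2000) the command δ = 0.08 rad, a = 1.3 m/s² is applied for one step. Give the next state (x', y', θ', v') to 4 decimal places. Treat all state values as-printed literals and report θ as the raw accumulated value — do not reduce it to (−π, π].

(7.9040, 14.3492, 2.8922, 6.3950)

x' = 8.8000 + 6.2000·cos(2.8703)·0.15 = 7.9040
y' = 14.1000 + 6.2000·sin(2.8703)·0.15 = 14.3492
θ' = 2.8703 + (6.2000/3.4)·tan(0.08)·0.15 = 2.8922
v' = 6.2000 + 1.3000·0.15 = 6.3950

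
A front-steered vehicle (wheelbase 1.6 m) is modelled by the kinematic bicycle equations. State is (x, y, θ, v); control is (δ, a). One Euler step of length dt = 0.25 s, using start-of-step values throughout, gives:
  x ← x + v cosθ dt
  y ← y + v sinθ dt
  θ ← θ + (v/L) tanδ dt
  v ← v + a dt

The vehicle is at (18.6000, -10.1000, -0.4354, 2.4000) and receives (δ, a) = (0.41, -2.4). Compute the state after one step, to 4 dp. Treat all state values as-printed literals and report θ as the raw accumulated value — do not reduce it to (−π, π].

x' = 18.6000 + 2.4000·cos(-0.4354)·0.25 = 19.1440
y' = -10.1000 + 2.4000·sin(-0.4354)·0.25 = -10.3531
θ' = -0.4354 + (2.4000/1.6)·tan(0.41)·0.25 = -0.2724
v' = 2.4000 − 2.4000·0.25 = 1.8000

(19.1440, -10.3531, -0.2724, 1.8000)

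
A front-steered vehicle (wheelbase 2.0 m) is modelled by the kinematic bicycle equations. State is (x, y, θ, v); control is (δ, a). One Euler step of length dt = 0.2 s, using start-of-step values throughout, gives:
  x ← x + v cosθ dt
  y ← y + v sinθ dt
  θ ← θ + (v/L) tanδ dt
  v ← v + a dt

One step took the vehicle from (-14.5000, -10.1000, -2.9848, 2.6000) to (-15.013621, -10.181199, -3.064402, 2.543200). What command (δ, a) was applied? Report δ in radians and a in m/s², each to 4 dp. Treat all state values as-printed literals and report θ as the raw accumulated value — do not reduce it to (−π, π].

δ = -0.2971, a = -0.2840

a = (v'−v)/dt = (-0.056800)/0.2 = -0.2840
Δθ = θ'−θ = -0.079602;  (v·dt/L) = 2.6000·0.2/2.0 = 0.260000
tan δ = Δθ·L/(v·dt) = -0.306162  →  δ = -0.2971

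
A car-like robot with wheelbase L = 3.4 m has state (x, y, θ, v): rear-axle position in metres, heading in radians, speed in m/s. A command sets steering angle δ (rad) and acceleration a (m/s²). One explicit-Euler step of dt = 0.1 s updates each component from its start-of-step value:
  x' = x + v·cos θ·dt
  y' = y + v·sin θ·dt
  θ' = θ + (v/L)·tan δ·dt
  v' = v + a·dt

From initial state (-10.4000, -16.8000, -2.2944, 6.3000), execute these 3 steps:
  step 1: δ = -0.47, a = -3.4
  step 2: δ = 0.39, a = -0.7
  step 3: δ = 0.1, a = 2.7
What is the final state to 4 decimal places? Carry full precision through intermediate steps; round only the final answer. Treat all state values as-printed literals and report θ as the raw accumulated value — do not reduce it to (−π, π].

(-11.6516, -18.1124, -2.2991, 6.1600)

after step 1 (δ=-0.47, a=-3.4): (-10.817116, -17.272138, -2.388523, 5.960000)
after step 2 (δ=0.39, a=-0.7): (-11.251954, -17.679731, -2.316468, 5.890000)
after step 3 (δ=0.1, a=2.7): (-11.651570, -18.112430, -2.299086, 6.160000)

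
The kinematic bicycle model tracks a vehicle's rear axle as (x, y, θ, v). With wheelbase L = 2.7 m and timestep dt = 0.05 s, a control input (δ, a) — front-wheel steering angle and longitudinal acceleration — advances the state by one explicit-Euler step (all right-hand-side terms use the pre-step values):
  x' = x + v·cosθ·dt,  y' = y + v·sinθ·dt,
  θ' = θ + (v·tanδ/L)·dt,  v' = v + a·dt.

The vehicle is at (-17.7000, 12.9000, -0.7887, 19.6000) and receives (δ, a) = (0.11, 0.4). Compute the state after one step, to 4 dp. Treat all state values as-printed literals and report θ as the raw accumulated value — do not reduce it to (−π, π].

(-17.0093, 12.2048, -0.7486, 19.6200)

x' = -17.7000 + 19.6000·cos(-0.7887)·0.05 = -17.0093
y' = 12.9000 + 19.6000·sin(-0.7887)·0.05 = 12.2048
θ' = -0.7887 + (19.6000/2.7)·tan(0.11)·0.05 = -0.7486
v' = 19.6000 + 0.4000·0.05 = 19.6200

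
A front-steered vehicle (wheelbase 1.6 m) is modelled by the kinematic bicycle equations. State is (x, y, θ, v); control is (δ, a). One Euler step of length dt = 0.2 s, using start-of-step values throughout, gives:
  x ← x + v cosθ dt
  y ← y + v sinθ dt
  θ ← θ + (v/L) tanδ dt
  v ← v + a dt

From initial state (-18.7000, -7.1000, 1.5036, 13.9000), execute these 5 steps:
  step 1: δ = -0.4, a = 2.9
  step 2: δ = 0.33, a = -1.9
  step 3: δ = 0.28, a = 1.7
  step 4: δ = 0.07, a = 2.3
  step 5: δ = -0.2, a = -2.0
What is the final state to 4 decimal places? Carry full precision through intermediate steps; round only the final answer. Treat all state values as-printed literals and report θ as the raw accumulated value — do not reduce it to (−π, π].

after step 1 (δ=-0.4, a=2.9): (-18.513335, -4.326274, 0.768997, 14.480000)
after step 2 (δ=0.33, a=-1.9): (-16.432244, -2.312353, 1.388967, 14.100000)
after step 3 (δ=0.28, a=1.7): (-15.922306, 0.461158, 1.895781, 14.440000)
after step 4 (δ=0.07, a=2.3): (-16.844428, 3.197987, 2.022338, 14.900000)
after step 5 (δ=-0.2, a=-2.0): (-18.144761, 5.879318, 1.644791, 14.500000)

(-18.1448, 5.8793, 1.6448, 14.5000)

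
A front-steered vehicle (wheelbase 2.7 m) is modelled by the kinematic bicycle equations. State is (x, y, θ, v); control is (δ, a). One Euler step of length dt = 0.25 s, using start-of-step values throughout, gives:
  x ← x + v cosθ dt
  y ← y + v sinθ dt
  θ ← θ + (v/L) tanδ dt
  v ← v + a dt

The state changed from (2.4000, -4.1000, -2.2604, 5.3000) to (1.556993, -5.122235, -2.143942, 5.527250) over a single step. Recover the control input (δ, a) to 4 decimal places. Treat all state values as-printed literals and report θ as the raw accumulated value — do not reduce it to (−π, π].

a = (v'−v)/dt = (0.227250)/0.25 = 0.9090
Δθ = θ'−θ = 0.116458;  (v·dt/L) = 5.3000·0.25/2.7 = 0.490741
tan δ = Δθ·L/(v·dt) = 0.237311  →  δ = 0.2330

δ = 0.2330, a = 0.9090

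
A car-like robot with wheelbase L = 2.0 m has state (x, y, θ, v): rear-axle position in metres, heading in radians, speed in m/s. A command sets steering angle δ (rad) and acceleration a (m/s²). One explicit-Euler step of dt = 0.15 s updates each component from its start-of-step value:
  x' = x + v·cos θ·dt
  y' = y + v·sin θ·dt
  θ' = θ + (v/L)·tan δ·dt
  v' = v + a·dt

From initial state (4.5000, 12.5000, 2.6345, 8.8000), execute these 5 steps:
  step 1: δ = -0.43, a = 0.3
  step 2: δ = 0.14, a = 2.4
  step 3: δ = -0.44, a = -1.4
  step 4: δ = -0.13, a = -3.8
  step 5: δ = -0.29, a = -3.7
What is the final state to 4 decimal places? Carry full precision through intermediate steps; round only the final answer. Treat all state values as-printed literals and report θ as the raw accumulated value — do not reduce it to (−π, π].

after step 1 (δ=-0.43, a=0.3): (3.346109, 13.141042, 2.331810, 8.845000)
after step 2 (δ=0.14, a=2.4): (2.431108, 14.101791, 2.425294, 9.205000)
after step 3 (δ=-0.44, a=-1.4): (1.389689, 15.008388, 2.100279, 8.995000)
after step 4 (δ=-0.13, a=-3.8): (0.708200, 16.172883, 2.012080, 8.425000)
after step 5 (δ=-0.29, a=-3.7): (0.168452, 17.315571, 1.823521, 7.870000)

(0.1685, 17.3156, 1.8235, 7.8700)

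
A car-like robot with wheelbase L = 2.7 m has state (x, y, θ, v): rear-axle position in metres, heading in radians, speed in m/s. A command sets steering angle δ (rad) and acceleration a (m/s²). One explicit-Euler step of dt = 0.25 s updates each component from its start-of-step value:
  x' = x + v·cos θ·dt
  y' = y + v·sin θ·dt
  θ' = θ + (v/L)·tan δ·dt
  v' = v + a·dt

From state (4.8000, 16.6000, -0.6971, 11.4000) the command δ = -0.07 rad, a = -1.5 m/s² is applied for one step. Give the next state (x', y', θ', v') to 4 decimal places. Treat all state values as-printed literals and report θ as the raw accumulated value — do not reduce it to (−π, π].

(6.9851, 14.7703, -0.7711, 11.0250)

x' = 4.8000 + 11.4000·cos(-0.6971)·0.25 = 6.9851
y' = 16.6000 + 11.4000·sin(-0.6971)·0.25 = 14.7703
θ' = -0.6971 + (11.4000/2.7)·tan(-0.07)·0.25 = -0.7711
v' = 11.4000 − 1.5000·0.25 = 11.0250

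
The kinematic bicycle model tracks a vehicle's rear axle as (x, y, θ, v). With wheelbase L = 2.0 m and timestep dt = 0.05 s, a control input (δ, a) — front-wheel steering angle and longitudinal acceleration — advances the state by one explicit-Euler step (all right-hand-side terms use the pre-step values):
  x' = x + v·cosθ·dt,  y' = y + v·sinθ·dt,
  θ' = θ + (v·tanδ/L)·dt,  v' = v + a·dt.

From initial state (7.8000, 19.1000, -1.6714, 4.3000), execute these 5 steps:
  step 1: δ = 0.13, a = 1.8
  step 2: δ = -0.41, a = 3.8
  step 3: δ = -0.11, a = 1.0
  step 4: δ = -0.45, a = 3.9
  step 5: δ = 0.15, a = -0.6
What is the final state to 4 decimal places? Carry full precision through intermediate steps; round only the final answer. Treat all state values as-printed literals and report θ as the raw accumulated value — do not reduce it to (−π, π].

(7.6463, 17.9752, -1.7554, 4.7950)

after step 1 (δ=0.13, a=1.8): (7.778407, 18.886087, -1.657346, 4.390000)
after step 2 (δ=-0.41, a=3.8): (7.759433, 18.667409, -1.705047, 4.580000)
after step 3 (δ=-0.11, a=1.0): (7.728782, 18.440469, -1.717693, 4.630000)
after step 4 (δ=-0.45, a=3.9): (7.694897, 18.211462, -1.773606, 4.825000)
after step 5 (δ=0.15, a=-0.6): (7.646304, 17.975157, -1.755375, 4.795000)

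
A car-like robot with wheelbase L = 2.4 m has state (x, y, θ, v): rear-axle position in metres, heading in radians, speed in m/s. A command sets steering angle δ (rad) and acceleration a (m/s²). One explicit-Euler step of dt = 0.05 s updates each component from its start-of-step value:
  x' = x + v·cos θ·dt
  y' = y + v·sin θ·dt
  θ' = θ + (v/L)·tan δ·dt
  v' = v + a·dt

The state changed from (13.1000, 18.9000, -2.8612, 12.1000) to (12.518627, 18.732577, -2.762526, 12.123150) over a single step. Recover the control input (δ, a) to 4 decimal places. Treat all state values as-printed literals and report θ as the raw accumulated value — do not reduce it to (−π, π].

δ = 0.3731, a = 0.4630

a = (v'−v)/dt = (0.023150)/0.05 = 0.4630
Δθ = θ'−θ = 0.098674;  (v·dt/L) = 12.1000·0.05/2.4 = 0.252083
tan δ = Δθ·L/(v·dt) = 0.391434  →  δ = 0.3731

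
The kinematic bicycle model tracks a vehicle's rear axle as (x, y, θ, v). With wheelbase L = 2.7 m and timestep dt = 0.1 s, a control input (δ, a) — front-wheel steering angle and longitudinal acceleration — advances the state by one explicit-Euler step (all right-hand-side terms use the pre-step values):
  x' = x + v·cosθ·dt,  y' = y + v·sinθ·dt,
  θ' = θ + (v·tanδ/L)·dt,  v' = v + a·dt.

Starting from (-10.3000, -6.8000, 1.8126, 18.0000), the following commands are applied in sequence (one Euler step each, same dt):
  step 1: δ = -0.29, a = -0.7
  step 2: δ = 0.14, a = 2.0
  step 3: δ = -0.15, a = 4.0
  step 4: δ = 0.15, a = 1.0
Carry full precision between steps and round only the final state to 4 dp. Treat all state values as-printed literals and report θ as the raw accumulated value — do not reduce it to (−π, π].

(-11.1192, 0.3870, 1.7095, 18.6300)

after step 1 (δ=-0.29, a=-0.7): (-10.731018, -5.052366, 1.613658, 17.930000)
after step 2 (δ=0.14, a=2.0): (-10.807845, -3.261013, 1.707241, 18.130000)
after step 3 (δ=-0.15, a=4.0): (-11.054452, -1.464863, 1.605756, 18.530000)
after step 4 (δ=0.15, a=1.0): (-11.119220, 0.387005, 1.709480, 18.630000)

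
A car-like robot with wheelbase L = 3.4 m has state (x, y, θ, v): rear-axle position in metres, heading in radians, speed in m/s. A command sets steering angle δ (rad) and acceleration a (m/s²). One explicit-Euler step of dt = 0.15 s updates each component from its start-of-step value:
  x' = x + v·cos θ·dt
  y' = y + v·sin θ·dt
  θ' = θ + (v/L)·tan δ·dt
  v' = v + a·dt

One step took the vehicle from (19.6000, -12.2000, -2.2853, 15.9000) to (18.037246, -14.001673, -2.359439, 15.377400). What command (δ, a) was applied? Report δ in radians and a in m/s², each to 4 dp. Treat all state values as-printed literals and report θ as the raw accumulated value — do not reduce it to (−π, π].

a = (v'−v)/dt = (-0.522600)/0.15 = -3.4840
Δθ = θ'−θ = -0.074139;  (v·dt/L) = 15.9000·0.15/3.4 = 0.701471
tan δ = Δθ·L/(v·dt) = -0.105691  →  δ = -0.1053

δ = -0.1053, a = -3.4840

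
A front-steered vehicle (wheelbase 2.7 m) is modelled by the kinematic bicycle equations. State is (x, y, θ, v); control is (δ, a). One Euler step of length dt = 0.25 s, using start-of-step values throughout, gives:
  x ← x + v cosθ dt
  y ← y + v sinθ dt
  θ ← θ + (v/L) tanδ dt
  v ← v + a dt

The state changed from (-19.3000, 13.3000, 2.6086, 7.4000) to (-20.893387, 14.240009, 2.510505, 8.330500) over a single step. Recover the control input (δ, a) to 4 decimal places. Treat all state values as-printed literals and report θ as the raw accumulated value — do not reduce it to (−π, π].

δ = -0.1422, a = 3.7220

a = (v'−v)/dt = (0.930500)/0.25 = 3.7220
Δθ = θ'−θ = -0.098095;  (v·dt/L) = 7.4000·0.25/2.7 = 0.685185
tan δ = Δθ·L/(v·dt) = -0.143166  →  δ = -0.1422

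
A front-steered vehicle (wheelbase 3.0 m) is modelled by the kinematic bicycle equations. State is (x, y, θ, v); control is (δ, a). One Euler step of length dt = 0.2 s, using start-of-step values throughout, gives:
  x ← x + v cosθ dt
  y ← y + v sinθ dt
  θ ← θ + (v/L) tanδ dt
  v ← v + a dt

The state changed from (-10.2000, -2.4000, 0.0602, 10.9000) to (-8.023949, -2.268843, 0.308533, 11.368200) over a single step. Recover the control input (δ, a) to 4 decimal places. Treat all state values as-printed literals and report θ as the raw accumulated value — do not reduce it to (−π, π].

δ = 0.3293, a = 2.3410

a = (v'−v)/dt = (0.468200)/0.2 = 2.3410
Δθ = θ'−θ = 0.248333;  (v·dt/L) = 10.9000·0.2/3.0 = 0.726667
tan δ = Δθ·L/(v·dt) = 0.341743  →  δ = 0.3293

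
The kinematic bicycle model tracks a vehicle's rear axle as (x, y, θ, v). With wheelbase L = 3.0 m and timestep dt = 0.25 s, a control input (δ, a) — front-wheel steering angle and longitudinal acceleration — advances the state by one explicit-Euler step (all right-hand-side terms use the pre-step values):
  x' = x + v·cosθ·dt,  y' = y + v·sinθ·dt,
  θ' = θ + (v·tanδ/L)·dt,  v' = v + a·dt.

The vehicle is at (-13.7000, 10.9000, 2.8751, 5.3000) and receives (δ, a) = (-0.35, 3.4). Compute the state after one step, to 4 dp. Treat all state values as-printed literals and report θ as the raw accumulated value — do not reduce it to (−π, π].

(-14.9782, 11.2489, 2.7139, 6.1500)

x' = -13.7000 + 5.3000·cos(2.8751)·0.25 = -14.9782
y' = 10.9000 + 5.3000·sin(2.8751)·0.25 = 11.2489
θ' = 2.8751 + (5.3000/3.0)·tan(-0.35)·0.25 = 2.7139
v' = 5.3000 + 3.4000·0.25 = 6.1500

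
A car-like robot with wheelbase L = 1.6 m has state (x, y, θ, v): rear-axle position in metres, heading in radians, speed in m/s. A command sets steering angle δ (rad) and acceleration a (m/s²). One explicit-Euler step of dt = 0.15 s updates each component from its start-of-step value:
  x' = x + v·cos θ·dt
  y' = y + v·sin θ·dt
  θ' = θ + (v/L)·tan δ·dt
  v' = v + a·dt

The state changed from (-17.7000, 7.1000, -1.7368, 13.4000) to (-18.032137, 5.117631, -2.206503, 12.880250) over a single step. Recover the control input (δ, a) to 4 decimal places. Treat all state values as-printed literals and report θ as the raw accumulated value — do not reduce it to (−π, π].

δ = -0.3578, a = -3.4650

a = (v'−v)/dt = (-0.519750)/0.15 = -3.4650
Δθ = θ'−θ = -0.469703;  (v·dt/L) = 13.4000·0.15/1.6 = 1.256250
tan δ = Δθ·L/(v·dt) = -0.373893  →  δ = -0.3578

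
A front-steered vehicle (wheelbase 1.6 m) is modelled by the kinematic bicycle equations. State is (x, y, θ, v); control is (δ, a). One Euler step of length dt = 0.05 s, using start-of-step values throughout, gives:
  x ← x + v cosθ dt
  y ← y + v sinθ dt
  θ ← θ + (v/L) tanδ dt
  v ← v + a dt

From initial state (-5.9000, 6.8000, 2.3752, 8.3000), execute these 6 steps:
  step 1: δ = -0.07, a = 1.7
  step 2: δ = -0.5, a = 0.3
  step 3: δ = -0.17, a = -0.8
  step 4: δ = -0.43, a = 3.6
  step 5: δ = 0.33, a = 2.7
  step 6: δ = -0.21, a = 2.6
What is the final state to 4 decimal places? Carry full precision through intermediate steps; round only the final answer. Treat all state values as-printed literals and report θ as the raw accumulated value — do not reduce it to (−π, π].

after step 1 (δ=-0.07, a=1.7): (-6.198973, 7.087819, 2.357014, 8.385000)
after step 2 (δ=-0.5, a=0.3): (-6.495671, 7.384031, 2.213866, 8.400000)
after step 3 (δ=-0.17, a=-0.8): (-6.747525, 7.720140, 2.168806, 8.360000)
after step 4 (δ=-0.43, a=3.6): (-6.982859, 8.065599, 2.048991, 8.540000)
after step 5 (δ=0.33, a=2.7): (-7.179354, 8.444701, 2.140402, 8.675000)
after step 6 (δ=-0.21, a=2.6): (-7.413276, 8.809968, 2.082621, 8.805000)

(-7.4133, 8.8100, 2.0826, 8.8050)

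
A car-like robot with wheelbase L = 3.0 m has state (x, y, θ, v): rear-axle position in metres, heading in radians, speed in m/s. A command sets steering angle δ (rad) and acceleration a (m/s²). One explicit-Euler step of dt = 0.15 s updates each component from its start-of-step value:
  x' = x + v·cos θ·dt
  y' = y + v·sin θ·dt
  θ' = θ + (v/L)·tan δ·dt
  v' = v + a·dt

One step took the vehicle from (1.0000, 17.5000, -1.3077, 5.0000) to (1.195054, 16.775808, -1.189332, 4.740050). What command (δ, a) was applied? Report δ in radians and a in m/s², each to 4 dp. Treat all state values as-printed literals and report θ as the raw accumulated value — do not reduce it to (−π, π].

δ = 0.4422, a = -1.7330

a = (v'−v)/dt = (-0.259950)/0.15 = -1.7330
Δθ = θ'−θ = 0.118368;  (v·dt/L) = 5.0000·0.15/3.0 = 0.250000
tan δ = Δθ·L/(v·dt) = 0.473472  →  δ = 0.4422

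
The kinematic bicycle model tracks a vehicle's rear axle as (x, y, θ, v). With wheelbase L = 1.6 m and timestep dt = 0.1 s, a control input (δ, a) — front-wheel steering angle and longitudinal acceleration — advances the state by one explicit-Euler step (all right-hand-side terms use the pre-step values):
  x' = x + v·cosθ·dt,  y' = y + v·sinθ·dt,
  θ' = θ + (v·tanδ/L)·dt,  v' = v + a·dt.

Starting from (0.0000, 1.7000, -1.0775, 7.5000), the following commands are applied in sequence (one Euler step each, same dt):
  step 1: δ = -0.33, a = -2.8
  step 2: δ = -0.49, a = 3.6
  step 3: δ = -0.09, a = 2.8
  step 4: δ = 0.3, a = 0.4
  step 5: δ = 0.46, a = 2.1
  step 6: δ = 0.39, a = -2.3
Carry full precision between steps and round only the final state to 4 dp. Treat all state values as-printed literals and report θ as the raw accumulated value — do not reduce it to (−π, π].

after step 1 (δ=-0.33, a=-2.8): (0.355149, 1.039417, -1.238059, 7.220000)
after step 2 (δ=-0.49, a=3.6): (0.590977, 0.357018, -1.478750, 7.580000)
after step 3 (δ=-0.09, a=2.8): (0.660650, -0.397773, -1.521503, 7.860000)
after step 4 (δ=0.3, a=0.4): (0.699379, -1.182818, -1.369541, 7.900000)
after step 5 (δ=0.46, a=2.1): (0.857299, -1.956874, -1.124914, 8.110000)
after step 6 (δ=0.39, a=-2.3): (1.207046, -2.688582, -0.916560, 7.880000)

(1.2070, -2.6886, -0.9166, 7.8800)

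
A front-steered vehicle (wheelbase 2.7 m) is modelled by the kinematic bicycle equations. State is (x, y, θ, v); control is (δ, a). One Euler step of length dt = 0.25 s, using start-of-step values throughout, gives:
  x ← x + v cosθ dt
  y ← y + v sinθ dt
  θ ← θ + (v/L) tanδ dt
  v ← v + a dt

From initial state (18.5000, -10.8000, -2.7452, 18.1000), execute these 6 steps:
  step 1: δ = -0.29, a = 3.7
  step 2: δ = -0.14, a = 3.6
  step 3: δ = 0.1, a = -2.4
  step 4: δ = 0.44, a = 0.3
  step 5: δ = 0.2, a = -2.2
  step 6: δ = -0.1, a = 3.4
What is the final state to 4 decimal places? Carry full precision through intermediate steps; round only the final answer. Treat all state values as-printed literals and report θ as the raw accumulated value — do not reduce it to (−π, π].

after step 1 (δ=-0.29, a=3.7): (14.325870, -12.547072, -3.245318, 19.025000)
after step 2 (δ=-0.14, a=3.6): (9.595183, -12.054614, -3.493562, 19.925000)
after step 3 (δ=0.1, a=-2.4): (4.919305, -10.337342, -3.308454, 19.325000)
after step 4 (δ=0.44, a=0.3): (0.155157, -9.534929, -2.466062, 19.400000)
after step 5 (δ=0.2, a=-2.2): (-3.629663, -12.567690, -2.101935, 18.850000)
after step 6 (δ=-0.1, a=3.4): (-6.016615, -16.630954, -2.277056, 19.700000)

(-6.0166, -16.6310, -2.2771, 19.7000)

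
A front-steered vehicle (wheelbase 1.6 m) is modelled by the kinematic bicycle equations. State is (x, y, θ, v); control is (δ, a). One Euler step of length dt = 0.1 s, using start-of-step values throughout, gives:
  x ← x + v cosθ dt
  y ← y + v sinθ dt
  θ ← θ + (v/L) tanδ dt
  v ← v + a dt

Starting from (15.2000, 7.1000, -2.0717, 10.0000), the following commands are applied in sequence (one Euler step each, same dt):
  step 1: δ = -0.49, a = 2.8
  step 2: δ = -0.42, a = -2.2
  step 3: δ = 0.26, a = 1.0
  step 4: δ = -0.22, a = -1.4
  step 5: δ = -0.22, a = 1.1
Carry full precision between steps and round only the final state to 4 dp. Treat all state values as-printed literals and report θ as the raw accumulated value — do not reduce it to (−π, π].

(11.3323, 4.0492, -2.8068, 10.1300)

after step 1 (δ=-0.49, a=2.8): (14.719782, 6.222851, -2.405068, 10.280000)
after step 2 (δ=-0.42, a=-2.2): (13.958232, 5.532325, -2.691990, 10.060000)
after step 3 (δ=0.26, a=1.0): (13.052208, 5.095110, -2.524729, 10.160000)
after step 4 (δ=-0.22, a=-1.4): (12.223460, 4.507375, -2.666728, 10.020000)
after step 5 (δ=-0.22, a=1.1): (11.332327, 4.049242, -2.806769, 10.130000)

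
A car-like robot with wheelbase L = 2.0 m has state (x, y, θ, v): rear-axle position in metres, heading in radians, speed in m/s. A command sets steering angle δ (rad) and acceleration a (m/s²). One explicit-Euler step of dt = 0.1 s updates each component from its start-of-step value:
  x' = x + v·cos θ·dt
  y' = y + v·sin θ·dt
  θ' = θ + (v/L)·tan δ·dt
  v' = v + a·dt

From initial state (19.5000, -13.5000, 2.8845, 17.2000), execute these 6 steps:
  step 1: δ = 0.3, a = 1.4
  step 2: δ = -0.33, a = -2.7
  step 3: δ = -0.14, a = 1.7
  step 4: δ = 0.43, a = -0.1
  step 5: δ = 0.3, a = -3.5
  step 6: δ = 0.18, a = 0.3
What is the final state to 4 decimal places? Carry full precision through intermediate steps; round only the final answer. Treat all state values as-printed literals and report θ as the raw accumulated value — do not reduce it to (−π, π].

after step 1 (δ=0.3, a=1.4): (17.836531, -13.062656, 3.150529, 17.340000)
after step 2 (δ=-0.33, a=-2.7): (16.102600, -13.078152, 2.853560, 17.070000)
after step 3 (δ=-0.14, a=1.7): (14.465920, -12.593250, 2.733283, 17.240000)
after step 4 (δ=0.43, a=-0.1): (12.883645, -11.908722, 3.128615, 17.230000)
after step 5 (δ=0.3, a=-3.5): (11.160790, -11.886361, 3.395108, 16.880000)
after step 6 (δ=0.18, a=0.3): (9.526744, -12.309726, 3.548690, 16.910000)

(9.5267, -12.3097, 3.5487, 16.9100)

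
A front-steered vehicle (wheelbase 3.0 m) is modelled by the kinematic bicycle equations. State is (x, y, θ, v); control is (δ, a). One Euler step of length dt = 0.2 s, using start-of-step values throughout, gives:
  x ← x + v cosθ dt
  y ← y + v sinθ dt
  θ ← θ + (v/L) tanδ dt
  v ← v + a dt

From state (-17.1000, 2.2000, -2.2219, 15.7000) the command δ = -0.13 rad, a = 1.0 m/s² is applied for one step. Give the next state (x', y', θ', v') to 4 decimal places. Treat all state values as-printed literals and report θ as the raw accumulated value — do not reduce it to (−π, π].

x' = -17.1000 + 15.7000·cos(-2.2219)·0.2 = -19.0030
y' = 2.2000 + 15.7000·sin(-2.2219)·0.2 = -0.2976
θ' = -2.2219 + (15.7000/3.0)·tan(-0.13)·0.2 = -2.3587
v' = 15.7000 + 1.0000·0.2 = 15.9000

(-19.0030, -0.2976, -2.3587, 15.9000)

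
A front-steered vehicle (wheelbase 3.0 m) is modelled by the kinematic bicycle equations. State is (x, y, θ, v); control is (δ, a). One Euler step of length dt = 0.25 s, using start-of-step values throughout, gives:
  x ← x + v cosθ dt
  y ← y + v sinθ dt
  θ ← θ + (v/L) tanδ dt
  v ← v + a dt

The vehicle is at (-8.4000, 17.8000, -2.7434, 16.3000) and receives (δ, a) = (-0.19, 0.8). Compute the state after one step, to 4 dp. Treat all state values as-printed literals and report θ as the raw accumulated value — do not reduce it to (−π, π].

x' = -8.4000 + 16.3000·cos(-2.7434)·0.25 = -12.1562
y' = 17.8000 + 16.3000·sin(-2.7434)·0.25 = 16.2199
θ' = -2.7434 + (16.3000/3.0)·tan(-0.19)·0.25 = -3.0046
v' = 16.3000 + 0.8000·0.25 = 16.5000

(-12.1562, 16.2199, -3.0046, 16.5000)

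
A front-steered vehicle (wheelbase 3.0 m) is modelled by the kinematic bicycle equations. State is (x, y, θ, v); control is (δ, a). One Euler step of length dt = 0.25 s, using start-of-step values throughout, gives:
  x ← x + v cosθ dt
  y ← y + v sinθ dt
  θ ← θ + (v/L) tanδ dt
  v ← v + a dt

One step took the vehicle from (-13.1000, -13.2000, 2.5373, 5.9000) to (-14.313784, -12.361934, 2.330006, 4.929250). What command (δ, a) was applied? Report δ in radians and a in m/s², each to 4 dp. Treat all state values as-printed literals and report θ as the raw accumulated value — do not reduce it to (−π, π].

δ = -0.3990, a = -3.8830

a = (v'−v)/dt = (-0.970750)/0.25 = -3.8830
Δθ = θ'−θ = -0.207294;  (v·dt/L) = 5.9000·0.25/3.0 = 0.491667
tan δ = Δθ·L/(v·dt) = -0.421615  →  δ = -0.3990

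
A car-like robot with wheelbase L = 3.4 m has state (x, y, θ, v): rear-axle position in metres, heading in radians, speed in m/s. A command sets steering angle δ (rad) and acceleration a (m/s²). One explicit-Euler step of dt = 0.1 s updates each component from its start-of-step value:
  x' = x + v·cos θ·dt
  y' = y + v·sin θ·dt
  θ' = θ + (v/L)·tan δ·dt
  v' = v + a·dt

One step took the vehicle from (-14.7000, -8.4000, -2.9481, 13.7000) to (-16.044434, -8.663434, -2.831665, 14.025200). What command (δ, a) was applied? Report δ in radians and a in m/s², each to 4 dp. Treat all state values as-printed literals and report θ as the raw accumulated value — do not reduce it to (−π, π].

δ = 0.2813, a = 3.2520

a = (v'−v)/dt = (0.325200)/0.1 = 3.2520
Δθ = θ'−θ = 0.116435;  (v·dt/L) = 13.7000·0.1/3.4 = 0.402941
tan δ = Δθ·L/(v·dt) = 0.288963  →  δ = 0.2813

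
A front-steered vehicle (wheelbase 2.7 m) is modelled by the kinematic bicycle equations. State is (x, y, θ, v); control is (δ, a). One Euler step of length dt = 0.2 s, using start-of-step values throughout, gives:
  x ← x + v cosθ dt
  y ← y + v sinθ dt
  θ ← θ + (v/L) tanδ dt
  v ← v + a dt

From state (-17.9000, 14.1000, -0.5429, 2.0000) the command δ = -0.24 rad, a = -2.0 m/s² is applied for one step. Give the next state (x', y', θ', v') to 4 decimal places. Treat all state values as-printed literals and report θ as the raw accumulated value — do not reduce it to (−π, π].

x' = -17.9000 + 2.0000·cos(-0.5429)·0.2 = -17.5575
y' = 14.1000 + 2.0000·sin(-0.5429)·0.2 = 13.8934
θ' = -0.5429 + (2.0000/2.7)·tan(-0.24)·0.2 = -0.5792
v' = 2.0000 − 2.0000·0.2 = 1.6000

(-17.5575, 13.8934, -0.5792, 1.6000)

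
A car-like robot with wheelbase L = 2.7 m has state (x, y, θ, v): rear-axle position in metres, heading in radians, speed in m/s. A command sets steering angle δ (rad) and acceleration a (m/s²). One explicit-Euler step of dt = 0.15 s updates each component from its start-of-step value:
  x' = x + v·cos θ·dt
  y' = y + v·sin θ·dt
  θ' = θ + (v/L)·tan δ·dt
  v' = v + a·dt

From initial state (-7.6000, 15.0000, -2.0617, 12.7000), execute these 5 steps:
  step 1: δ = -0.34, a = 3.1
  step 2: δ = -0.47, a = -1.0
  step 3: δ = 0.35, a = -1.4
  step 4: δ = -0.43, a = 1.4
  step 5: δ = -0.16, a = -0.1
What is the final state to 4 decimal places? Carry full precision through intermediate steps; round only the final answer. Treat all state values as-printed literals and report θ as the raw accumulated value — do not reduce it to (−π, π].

after step 1 (δ=-0.34, a=3.1): (-8.498061, 13.319967, -2.311281, 13.165000)
after step 2 (δ=-0.47, a=-1.0): (-9.830318, 11.862322, -2.682802, 13.015000)
after step 3 (δ=0.35, a=-1.4): (-11.580683, 10.997739, -2.418866, 12.805000)
after step 4 (δ=-0.43, a=1.4): (-13.021254, 9.727293, -2.745124, 13.015000)
after step 5 (δ=-0.16, a=-0.1): (-14.822069, 8.973405, -2.861810, 13.000000)

(-14.8221, 8.9734, -2.8618, 13.0000)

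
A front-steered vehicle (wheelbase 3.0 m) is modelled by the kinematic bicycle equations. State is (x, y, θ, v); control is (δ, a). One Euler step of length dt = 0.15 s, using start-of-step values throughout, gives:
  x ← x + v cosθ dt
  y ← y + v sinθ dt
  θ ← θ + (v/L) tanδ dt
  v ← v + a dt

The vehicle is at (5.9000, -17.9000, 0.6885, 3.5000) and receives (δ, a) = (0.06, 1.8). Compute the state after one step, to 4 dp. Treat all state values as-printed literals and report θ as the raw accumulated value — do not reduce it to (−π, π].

(6.3054, -17.5664, 0.6990, 3.7700)

x' = 5.9000 + 3.5000·cos(0.6885)·0.15 = 6.3054
y' = -17.9000 + 3.5000·sin(0.6885)·0.15 = -17.5664
θ' = 0.6885 + (3.5000/3.0)·tan(0.06)·0.15 = 0.6990
v' = 3.5000 + 1.8000·0.15 = 3.7700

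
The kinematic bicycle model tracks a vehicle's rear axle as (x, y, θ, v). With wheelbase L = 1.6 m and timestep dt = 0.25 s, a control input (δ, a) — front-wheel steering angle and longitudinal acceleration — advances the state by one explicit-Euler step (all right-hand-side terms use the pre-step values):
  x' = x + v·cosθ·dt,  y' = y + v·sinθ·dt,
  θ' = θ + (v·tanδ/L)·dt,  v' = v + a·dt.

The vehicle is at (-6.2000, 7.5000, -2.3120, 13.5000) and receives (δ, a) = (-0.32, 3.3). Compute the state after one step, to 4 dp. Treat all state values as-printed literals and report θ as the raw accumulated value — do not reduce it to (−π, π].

x' = -6.2000 + 13.5000·cos(-2.3120)·0.25 = -8.4787
y' = 7.5000 + 13.5000·sin(-2.3120)·0.25 = 5.0104
θ' = -2.3120 + (13.5000/1.6)·tan(-0.32)·0.25 = -3.0110
v' = 13.5000 + 3.3000·0.25 = 14.3250

(-8.4787, 5.0104, -3.0110, 14.3250)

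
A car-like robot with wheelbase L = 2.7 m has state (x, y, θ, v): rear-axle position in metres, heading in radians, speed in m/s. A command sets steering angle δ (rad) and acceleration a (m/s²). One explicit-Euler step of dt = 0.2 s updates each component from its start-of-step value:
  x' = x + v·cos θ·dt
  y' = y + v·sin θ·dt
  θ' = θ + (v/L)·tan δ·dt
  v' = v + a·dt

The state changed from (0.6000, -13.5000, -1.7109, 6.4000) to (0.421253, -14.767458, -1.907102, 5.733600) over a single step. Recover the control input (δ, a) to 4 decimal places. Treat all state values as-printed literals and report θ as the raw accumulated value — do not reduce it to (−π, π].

δ = -0.3924, a = -3.3320

a = (v'−v)/dt = (-0.666400)/0.2 = -3.3320
Δθ = θ'−θ = -0.196202;  (v·dt/L) = 6.4000·0.2/2.7 = 0.474074
tan δ = Δθ·L/(v·dt) = -0.413864  →  δ = -0.3924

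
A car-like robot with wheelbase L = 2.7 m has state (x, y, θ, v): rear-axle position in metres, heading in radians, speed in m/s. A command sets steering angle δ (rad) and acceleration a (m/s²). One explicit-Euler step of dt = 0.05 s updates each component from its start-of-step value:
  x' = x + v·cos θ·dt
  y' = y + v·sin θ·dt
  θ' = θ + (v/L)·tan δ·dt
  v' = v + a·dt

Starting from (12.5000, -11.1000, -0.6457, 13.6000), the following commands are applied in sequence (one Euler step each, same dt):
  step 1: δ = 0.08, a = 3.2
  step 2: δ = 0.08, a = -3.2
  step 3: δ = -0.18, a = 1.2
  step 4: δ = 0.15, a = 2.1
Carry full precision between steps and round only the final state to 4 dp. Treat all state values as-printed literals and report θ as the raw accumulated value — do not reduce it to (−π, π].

after step 1 (δ=0.08, a=3.2): (13.043102, -11.509195, -0.625509, 13.760000)
after step 2 (δ=0.08, a=-3.2): (13.600839, -11.912026, -0.605080, 13.600000)
after step 3 (δ=-0.18, a=1.2): (14.160110, -12.298829, -0.650909, 13.660000)
after step 4 (δ=0.15, a=2.1): (14.703459, -12.712665, -0.612678, 13.765000)

(14.7035, -12.7127, -0.6127, 13.7650)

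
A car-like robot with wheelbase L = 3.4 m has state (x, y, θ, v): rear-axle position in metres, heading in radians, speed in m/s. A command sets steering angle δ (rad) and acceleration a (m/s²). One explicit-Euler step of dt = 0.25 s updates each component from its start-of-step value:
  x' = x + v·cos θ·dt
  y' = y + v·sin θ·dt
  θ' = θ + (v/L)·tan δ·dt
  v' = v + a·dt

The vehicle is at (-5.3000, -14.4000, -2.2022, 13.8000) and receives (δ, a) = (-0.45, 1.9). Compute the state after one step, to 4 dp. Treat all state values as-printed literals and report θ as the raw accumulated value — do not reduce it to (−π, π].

x' = -5.3000 + 13.8000·cos(-2.2022)·0.25 = -7.3365
y' = -14.4000 + 13.8000·sin(-2.2022)·0.25 = -17.1848
θ' = -2.2022 + (13.8000/3.4)·tan(-0.45)·0.25 = -2.6924
v' = 13.8000 + 1.9000·0.25 = 14.2750

(-7.3365, -17.1848, -2.6924, 14.2750)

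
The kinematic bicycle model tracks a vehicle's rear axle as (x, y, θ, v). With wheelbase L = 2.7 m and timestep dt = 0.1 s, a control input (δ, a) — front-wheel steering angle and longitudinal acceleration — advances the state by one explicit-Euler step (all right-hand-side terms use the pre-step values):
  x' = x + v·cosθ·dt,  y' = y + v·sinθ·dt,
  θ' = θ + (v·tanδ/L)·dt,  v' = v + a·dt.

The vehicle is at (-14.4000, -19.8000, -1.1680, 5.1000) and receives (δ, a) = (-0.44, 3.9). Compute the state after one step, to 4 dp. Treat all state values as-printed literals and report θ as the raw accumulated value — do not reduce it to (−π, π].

x' = -14.4000 + 5.1000·cos(-1.1680)·0.1 = -14.2001
y' = -19.8000 + 5.1000·sin(-1.1680)·0.1 = -20.2692
θ' = -1.1680 + (5.1000/2.7)·tan(-0.44)·0.1 = -1.2569
v' = 5.1000 + 3.9000·0.1 = 5.4900

(-14.2001, -20.2692, -1.2569, 5.4900)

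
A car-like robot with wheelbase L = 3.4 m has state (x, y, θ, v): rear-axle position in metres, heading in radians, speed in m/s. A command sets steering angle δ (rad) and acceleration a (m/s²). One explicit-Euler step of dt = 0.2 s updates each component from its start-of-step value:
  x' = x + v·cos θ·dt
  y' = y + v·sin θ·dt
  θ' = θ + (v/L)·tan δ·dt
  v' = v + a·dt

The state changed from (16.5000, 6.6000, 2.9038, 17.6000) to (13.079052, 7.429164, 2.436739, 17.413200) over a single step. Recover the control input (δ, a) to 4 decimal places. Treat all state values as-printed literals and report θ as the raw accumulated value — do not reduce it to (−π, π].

δ = -0.4238, a = -0.9340

a = (v'−v)/dt = (-0.186800)/0.2 = -0.9340
Δθ = θ'−θ = -0.467061;  (v·dt/L) = 17.6000·0.2/3.4 = 1.035294
tan δ = Δθ·L/(v·dt) = -0.451138  →  δ = -0.4238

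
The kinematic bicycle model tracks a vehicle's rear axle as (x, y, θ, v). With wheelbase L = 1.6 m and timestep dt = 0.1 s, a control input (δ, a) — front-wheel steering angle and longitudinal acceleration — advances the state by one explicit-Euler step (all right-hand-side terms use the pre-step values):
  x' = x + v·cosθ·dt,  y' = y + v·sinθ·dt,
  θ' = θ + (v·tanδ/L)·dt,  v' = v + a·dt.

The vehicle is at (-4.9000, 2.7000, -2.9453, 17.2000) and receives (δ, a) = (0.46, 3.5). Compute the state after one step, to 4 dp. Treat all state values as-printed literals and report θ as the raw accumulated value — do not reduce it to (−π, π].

(-6.5870, 2.3645, -2.4127, 17.5500)

x' = -4.9000 + 17.2000·cos(-2.9453)·0.1 = -6.5870
y' = 2.7000 + 17.2000·sin(-2.9453)·0.1 = 2.3645
θ' = -2.9453 + (17.2000/1.6)·tan(0.46)·0.1 = -2.4127
v' = 17.2000 + 3.5000·0.1 = 17.5500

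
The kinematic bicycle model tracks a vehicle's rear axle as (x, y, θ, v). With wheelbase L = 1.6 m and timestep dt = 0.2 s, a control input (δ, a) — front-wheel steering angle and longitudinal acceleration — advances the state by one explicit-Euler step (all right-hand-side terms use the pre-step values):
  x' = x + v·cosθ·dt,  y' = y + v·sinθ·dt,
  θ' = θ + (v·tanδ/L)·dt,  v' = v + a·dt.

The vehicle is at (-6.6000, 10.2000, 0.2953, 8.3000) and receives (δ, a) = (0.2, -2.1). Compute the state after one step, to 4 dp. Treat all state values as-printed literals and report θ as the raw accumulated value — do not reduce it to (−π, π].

x' = -6.6000 + 8.3000·cos(0.2953)·0.2 = -5.0119
y' = 10.2000 + 8.3000·sin(0.2953)·0.2 = 10.6831
θ' = 0.2953 + (8.3000/1.6)·tan(0.2)·0.2 = 0.5056
v' = 8.3000 − 2.1000·0.2 = 7.8800

(-5.0119, 10.6831, 0.5056, 7.8800)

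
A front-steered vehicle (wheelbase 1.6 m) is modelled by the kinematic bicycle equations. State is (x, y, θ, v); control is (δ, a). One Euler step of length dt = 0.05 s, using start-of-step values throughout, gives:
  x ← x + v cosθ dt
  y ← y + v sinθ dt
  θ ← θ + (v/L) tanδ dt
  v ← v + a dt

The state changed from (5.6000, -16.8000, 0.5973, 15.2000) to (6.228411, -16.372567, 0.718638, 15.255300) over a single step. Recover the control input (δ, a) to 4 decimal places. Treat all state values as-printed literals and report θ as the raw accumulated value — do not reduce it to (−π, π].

a = (v'−v)/dt = (0.055300)/0.05 = 1.1060
Δθ = θ'−θ = 0.121338;  (v·dt/L) = 15.2000·0.05/1.6 = 0.475000
tan δ = Δθ·L/(v·dt) = 0.255448  →  δ = 0.2501

δ = 0.2501, a = 1.1060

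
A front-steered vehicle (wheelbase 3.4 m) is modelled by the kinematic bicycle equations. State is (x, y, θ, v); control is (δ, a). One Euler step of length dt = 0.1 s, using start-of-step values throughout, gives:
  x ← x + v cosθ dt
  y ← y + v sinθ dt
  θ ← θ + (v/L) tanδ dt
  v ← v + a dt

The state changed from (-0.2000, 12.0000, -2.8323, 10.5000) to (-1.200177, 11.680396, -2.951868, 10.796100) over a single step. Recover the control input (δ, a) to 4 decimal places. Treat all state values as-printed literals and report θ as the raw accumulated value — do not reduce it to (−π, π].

δ = -0.3694, a = 2.9610

a = (v'−v)/dt = (0.296100)/0.1 = 2.9610
Δθ = θ'−θ = -0.119568;  (v·dt/L) = 10.5000·0.1/3.4 = 0.308824
tan δ = Δθ·L/(v·dt) = -0.387173  →  δ = -0.3694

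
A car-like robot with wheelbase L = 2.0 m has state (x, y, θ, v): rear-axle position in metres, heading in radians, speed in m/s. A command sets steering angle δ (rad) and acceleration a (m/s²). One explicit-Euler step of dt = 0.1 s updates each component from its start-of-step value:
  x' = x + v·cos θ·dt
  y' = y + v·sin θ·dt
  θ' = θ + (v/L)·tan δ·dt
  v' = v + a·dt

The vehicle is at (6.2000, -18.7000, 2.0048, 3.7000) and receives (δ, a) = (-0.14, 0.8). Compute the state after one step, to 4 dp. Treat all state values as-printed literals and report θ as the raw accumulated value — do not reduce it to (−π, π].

x' = 6.2000 + 3.7000·cos(2.0048)·0.1 = 6.0444
y' = -18.7000 + 3.7000·sin(2.0048)·0.1 = -18.3643
θ' = 2.0048 + (3.7000/2.0)·tan(-0.14)·0.1 = 1.9787
v' = 3.7000 + 0.8000·0.1 = 3.7800

(6.0444, -18.3643, 1.9787, 3.7800)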